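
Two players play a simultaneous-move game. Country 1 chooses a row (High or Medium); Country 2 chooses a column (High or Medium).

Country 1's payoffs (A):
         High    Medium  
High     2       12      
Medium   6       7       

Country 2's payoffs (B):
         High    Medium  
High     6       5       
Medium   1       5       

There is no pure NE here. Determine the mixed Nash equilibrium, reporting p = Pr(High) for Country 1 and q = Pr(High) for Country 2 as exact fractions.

p = 4/5, q = 5/9

In a mixed NE each player is indifferent between their pure strategies, so the opponent's mix sets the indifference.
Country 2 indifferent between High and Medium: p·6 + (1−p)·1 = p·5 + (1−p)·5 ⟹ 1 + 5p = 5 + 0p ⟹ p = 4/5.
Country 1 indifferent between High and Medium: q·2 + (1−q)·12 = q·6 + (1−q)·7 ⟹ 12 + (-10)q = 7 + (-1)q ⟹ q = 5/9.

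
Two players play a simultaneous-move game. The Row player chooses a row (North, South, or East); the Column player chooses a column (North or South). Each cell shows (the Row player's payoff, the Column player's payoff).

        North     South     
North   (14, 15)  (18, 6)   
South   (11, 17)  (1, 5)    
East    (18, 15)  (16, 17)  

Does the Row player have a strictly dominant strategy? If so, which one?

Check whether one of the Row player's strategies beats all alternatives regardless of what the opponent does.
North is not dominant: against North, East gives 18 > 14.
South is not dominant: against North, North gives 14 > 11.
East is not dominant: against South, North gives 18 > 16.
No single strategy is best against every opponent action.

None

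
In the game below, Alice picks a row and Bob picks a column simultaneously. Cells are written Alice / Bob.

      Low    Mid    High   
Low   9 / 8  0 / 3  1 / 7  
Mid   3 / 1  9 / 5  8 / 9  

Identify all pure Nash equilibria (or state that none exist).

Find each player's best response to every opponent strategy; NE are the intersections.
Alice's best responses — vs Low: Low (payoff 9); vs Mid: Mid (payoff 9); vs High: Mid (payoff 8).
Bob's best responses — vs Low: Low (payoff 8); vs Mid: High (payoff 9).
Mutual best responses occur at (Low, Low) and (Mid, High); at each, neither player gains by switching.

(Low, Low) and (Mid, High)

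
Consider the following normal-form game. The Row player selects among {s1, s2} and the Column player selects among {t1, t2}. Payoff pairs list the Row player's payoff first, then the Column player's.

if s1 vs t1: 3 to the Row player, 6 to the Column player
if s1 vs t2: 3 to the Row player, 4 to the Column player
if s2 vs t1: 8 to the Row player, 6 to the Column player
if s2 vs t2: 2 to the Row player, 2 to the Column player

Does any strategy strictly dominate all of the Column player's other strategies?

Check whether one of the Column player's strategies beats all alternatives regardless of what the opponent does.
t1 strictly dominates: vs s1: 6 > 4; vs s2: 6 > 2.

t1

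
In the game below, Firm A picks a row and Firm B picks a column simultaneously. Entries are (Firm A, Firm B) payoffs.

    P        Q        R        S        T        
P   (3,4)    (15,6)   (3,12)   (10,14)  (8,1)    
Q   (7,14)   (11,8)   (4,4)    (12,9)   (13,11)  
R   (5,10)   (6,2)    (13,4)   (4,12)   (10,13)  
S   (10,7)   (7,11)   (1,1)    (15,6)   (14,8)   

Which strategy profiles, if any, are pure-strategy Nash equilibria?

No pure-strategy Nash equilibrium

Check mutual best responses: a cell is a NE iff neither player can gain by unilaterally deviating.
Firm A's best responses — vs P: S (payoff 10); vs Q: P (payoff 15); vs R: R (payoff 13); vs S: S (payoff 15); vs T: S (payoff 14).
Firm B's best responses — vs P: S (payoff 14); vs Q: P (payoff 14); vs R: T (payoff 13); vs S: Q (payoff 11).
No cell has both players best-responding. For instance, Firm A's best reply to P is S, but against S Firm B prefers Q over P.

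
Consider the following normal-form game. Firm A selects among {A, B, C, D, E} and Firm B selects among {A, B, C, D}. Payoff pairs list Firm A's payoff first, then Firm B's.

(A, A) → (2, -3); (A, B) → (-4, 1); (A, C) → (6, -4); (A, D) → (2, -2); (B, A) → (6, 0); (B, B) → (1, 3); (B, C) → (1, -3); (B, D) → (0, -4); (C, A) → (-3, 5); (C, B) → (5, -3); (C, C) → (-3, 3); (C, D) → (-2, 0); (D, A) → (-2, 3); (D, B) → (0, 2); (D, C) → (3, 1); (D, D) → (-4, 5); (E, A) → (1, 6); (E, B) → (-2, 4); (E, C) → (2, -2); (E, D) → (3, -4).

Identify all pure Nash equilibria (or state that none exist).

No pure-strategy Nash equilibrium

A profile is a Nash equilibrium when each player is best-responding to the other.
Firm A's best responses — vs A: B (payoff 6); vs B: C (payoff 5); vs C: A (payoff 6); vs D: E (payoff 3).
Firm B's best responses — vs A: B (payoff 1); vs B: B (payoff 3); vs C: A (payoff 5); vs D: D (payoff 5); vs E: A (payoff 6).
No cell has both players best-responding. For instance, Firm A's best reply to D is E, but against E Firm B prefers A over D.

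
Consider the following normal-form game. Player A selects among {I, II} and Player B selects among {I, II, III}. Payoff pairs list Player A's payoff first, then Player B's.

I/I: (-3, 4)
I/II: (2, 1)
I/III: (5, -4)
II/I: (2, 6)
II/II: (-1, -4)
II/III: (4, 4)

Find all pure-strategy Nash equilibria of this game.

Find each player's best response to every opponent strategy; NE are the intersections.
Player A's best responses — vs I: II (payoff 2); vs II: I (payoff 2); vs III: I (payoff 5).
Player B's best responses — vs I: I (payoff 4); vs II: I (payoff 6).
The only mutual best response is (II, I); neither player gains by switching there.

(II, I)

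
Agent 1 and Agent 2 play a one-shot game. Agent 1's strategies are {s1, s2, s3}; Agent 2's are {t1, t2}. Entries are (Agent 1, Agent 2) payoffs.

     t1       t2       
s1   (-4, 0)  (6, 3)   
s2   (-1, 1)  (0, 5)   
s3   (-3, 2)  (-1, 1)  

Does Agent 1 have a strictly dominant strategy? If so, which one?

No strictly dominant strategy

Check whether one of Agent 1's strategies beats all alternatives regardless of what the opponent does.
s1 is not dominant: against t1, s2 gives -1 > -4.
s2 is not dominant: against t2, s1 gives 6 > 0.
s3 is not dominant: against t1, s2 gives -1 > -3.
No single strategy is best against every opponent action.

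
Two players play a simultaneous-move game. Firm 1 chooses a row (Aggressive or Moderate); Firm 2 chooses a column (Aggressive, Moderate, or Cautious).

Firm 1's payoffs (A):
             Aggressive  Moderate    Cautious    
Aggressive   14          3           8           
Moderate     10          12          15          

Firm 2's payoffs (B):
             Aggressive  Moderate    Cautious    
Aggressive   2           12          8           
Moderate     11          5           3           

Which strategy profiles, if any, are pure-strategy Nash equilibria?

None

Check mutual best responses: a cell is a NE iff neither player can gain by unilaterally deviating.
Firm 1's best responses — vs Aggressive: Aggressive (payoff 14); vs Moderate: Moderate (payoff 12); vs Cautious: Moderate (payoff 15).
Firm 2's best responses — vs Aggressive: Moderate (payoff 12); vs Moderate: Aggressive (payoff 11).
No cell has both players best-responding. For instance, Firm 1's best reply to Aggressive is Aggressive, but against Aggressive Firm 2 prefers Moderate over Aggressive.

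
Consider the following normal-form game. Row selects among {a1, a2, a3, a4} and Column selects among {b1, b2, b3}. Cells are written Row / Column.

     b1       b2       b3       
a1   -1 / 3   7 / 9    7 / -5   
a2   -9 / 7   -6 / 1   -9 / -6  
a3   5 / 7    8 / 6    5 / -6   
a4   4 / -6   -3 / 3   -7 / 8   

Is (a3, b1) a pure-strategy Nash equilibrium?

Holding Column at b1: Row gets 5 from a3, versus -1 from a1, -9 from a2, 4 from a4. No profitable deviation for Row.
Holding Row at a3: Column gets 7 from b1, versus 6 from b2, -6 from b3. No profitable deviation for Column either.

Yes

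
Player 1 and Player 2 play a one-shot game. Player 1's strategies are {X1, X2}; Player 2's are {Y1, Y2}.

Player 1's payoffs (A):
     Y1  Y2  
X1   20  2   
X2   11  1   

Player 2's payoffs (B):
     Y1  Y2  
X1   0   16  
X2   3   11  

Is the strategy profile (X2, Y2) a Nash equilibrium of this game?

Holding Player 2 at Y2: Player 1 gets 1 from X2 but could get 2 by switching to X1. Player 1 has a profitable deviation.

No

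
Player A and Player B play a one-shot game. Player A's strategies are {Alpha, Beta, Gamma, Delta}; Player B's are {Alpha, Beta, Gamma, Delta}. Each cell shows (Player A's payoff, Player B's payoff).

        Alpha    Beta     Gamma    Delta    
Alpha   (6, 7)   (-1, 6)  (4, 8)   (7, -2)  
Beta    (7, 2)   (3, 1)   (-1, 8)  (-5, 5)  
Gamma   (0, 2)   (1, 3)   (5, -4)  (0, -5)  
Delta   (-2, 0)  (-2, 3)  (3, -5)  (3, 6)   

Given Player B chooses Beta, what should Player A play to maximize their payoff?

With Player B fixed at Beta, Player A's payoffs are: Alpha → -1, Beta → 3, Gamma → 1, Delta → -2.
The maximum is 3, achieved by Beta.

Beta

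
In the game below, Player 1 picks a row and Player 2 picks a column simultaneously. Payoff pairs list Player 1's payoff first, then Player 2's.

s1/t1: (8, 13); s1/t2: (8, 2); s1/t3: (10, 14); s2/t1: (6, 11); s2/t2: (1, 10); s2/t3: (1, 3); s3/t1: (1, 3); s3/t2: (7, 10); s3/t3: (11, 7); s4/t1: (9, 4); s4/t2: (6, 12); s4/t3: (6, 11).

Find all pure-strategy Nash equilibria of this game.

A profile is a Nash equilibrium when each player is best-responding to the other.
Player 1's best responses — vs t1: s4 (payoff 9); vs t2: s1 (payoff 8); vs t3: s3 (payoff 11).
Player 2's best responses — vs s1: t3 (payoff 14); vs s2: t1 (payoff 11); vs s3: t2 (payoff 10); vs s4: t2 (payoff 12).
No cell has both players best-responding. For instance, Player 1's best reply to t1 is s4, but against s4 Player 2 prefers t2 over t1.

None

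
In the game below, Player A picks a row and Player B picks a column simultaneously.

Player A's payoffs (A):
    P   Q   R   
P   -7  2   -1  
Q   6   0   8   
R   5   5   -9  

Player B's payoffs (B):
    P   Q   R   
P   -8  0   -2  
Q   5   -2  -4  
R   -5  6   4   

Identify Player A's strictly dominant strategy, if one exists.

Check whether one of Player A's strategies beats all alternatives regardless of what the opponent does.
P is not dominant: against P, Q gives 6 > -7.
Q is not dominant: against Q, P gives 2 > 0.
R is not dominant: against P, Q gives 6 > 5.
No single strategy is best against every opponent action.

No strictly dominant strategy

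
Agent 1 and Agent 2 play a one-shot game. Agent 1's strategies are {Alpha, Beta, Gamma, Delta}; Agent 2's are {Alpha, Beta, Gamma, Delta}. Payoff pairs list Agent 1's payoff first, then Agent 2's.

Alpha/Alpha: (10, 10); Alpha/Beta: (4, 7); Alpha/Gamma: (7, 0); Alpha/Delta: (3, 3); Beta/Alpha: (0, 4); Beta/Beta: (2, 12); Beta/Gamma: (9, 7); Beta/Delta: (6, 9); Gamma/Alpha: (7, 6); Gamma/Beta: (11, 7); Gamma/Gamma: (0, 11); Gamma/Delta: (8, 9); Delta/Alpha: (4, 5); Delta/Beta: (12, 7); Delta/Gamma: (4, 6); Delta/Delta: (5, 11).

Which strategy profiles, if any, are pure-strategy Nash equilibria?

Find each player's best response to every opponent strategy; NE are the intersections.
Agent 1's best responses — vs Alpha: Alpha (payoff 10); vs Beta: Delta (payoff 12); vs Gamma: Beta (payoff 9); vs Delta: Gamma (payoff 8).
Agent 2's best responses — vs Alpha: Alpha (payoff 10); vs Beta: Beta (payoff 12); vs Gamma: Gamma (payoff 11); vs Delta: Delta (payoff 11).
The only mutual best response is (Alpha, Alpha); neither player gains by switching there.

(Alpha, Alpha)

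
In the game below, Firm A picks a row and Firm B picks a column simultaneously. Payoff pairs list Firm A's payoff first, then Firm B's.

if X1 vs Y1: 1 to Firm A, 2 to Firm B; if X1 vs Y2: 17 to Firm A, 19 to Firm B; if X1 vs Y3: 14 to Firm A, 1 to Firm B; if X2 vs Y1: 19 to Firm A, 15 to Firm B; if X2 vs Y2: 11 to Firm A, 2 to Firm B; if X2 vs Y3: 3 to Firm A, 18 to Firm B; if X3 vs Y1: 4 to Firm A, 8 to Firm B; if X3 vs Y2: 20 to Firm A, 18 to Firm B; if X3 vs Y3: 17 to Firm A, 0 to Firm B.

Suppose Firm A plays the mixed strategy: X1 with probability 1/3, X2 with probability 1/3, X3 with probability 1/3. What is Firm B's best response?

Y2

Firm B's best reply maximizes expected payoff against the mix.
Y1: (1/3)·2 + (1/3)·15 + (1/3)·8 = 25/3
Y2: (1/3)·19 + (1/3)·2 + (1/3)·18 = 13
Y3: (1/3)·1 + (1/3)·18 + (1/3)·0 = 19/3
Highest expected payoff is 13, from Y2.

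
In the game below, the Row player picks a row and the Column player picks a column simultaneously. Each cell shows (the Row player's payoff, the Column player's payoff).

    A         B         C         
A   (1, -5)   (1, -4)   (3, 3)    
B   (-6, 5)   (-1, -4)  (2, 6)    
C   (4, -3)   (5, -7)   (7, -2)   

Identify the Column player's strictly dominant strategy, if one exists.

C

A strategy is strictly dominant if it gives the Column player a strictly higher payoff than every other strategy, against every choice by the opponent.
C strictly dominates: vs A: 3 > each of {-5, -4}; vs B: 6 > each of {5, -4}; vs C: -2 > each of {-3, -7}.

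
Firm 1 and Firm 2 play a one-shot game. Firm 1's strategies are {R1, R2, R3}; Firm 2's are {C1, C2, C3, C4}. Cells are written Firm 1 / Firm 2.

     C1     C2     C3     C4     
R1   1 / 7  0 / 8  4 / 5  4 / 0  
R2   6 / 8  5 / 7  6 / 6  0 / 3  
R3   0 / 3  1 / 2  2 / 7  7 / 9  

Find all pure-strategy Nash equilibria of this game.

(R2, C1) and (R3, C4)

Check mutual best responses: a cell is a NE iff neither player can gain by unilaterally deviating.
Firm 1's best responses — vs C1: R2 (payoff 6); vs C2: R2 (payoff 5); vs C3: R2 (payoff 6); vs C4: R3 (payoff 7).
Firm 2's best responses — vs R1: C2 (payoff 8); vs R2: C1 (payoff 8); vs R3: C4 (payoff 9).
Mutual best responses occur at (R2, C1) and (R3, C4); at each, neither player gains by switching.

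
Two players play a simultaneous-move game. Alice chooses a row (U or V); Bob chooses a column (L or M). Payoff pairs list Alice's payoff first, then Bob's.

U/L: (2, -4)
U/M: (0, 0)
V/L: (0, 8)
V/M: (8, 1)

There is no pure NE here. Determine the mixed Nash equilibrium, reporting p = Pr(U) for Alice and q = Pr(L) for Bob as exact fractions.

In a mixed NE each player is indifferent between their pure strategies, so the opponent's mix sets the indifference.
Bob indifferent between L and M: p·(-4) + (1−p)·8 = p·0 + (1−p)·1 ⟹ 8 + (-12)p = 1 + (-1)p ⟹ p = 7/11.
Alice indifferent between U and V: q·2 + (1−q)·0 = q·0 + (1−q)·8 ⟹ 0 + 2q = 8 + (-8)q ⟹ q = 4/5.

p = 7/11, q = 4/5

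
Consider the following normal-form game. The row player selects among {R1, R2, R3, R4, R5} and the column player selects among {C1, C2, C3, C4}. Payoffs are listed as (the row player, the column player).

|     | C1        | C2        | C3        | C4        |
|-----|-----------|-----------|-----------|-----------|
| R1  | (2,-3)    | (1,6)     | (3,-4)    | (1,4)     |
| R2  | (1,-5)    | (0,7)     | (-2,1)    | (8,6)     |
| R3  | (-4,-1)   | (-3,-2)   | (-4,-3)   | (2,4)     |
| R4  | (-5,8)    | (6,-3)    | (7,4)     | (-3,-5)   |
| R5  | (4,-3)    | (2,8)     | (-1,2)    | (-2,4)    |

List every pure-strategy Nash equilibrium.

There is no pure-strategy Nash equilibrium

Find each player's best response to every opponent strategy; NE are the intersections.
The row player's best responses — vs C1: R5 (payoff 4); vs C2: R4 (payoff 6); vs C3: R4 (payoff 7); vs C4: R2 (payoff 8).
The column player's best responses — vs R1: C2 (payoff 6); vs R2: C2 (payoff 7); vs R3: C4 (payoff 4); vs R4: C1 (payoff 8); vs R5: C2 (payoff 8).
No cell has both players best-responding. For instance, the row player's best reply to C4 is R2, but against R2 the column player prefers C2 over C4.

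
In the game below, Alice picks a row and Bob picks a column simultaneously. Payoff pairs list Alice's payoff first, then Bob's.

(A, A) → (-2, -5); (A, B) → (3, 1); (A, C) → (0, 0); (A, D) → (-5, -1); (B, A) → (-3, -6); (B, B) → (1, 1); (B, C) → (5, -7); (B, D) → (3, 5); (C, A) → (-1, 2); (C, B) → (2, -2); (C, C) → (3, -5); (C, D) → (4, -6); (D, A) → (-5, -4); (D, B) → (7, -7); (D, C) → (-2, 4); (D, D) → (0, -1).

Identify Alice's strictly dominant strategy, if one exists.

A strategy is strictly dominant if it gives Alice a strictly higher payoff than every other strategy, against every choice by the opponent.
A is not dominant: against A, C gives -1 > -2.
B is not dominant: against A, A gives -2 > -3.
C is not dominant: against B, A gives 3 > 2.
D is not dominant: against A, A gives -2 > -5.
No single strategy is best against every opponent action.

No strictly dominant strategy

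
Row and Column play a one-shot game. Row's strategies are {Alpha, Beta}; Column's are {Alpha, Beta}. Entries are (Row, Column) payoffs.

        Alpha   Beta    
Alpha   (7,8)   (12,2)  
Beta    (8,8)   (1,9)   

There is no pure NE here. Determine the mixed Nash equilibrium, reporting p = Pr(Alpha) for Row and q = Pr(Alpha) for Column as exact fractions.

Each player's mixing probability is pinned down by making the *other* player indifferent.
Column indifferent between Alpha and Beta: p·8 + (1−p)·8 = p·2 + (1−p)·9 ⟹ 8 + 0p = 9 + (-7)p ⟹ p = 1/7.
Row indifferent between Alpha and Beta: q·7 + (1−q)·12 = q·8 + (1−q)·1 ⟹ 12 + (-5)q = 1 + 7q ⟹ q = 11/12.

p = 1/7, q = 11/12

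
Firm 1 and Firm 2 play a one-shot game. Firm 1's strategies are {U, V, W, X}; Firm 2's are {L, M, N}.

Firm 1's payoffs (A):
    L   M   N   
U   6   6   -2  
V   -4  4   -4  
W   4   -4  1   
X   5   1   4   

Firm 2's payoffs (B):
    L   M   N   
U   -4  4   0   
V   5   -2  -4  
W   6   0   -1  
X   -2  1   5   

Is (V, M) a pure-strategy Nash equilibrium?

Holding Firm 2 at M: Firm 1 gets 4 from V but could get 6 by switching to U. Firm 1 has a profitable deviation.

No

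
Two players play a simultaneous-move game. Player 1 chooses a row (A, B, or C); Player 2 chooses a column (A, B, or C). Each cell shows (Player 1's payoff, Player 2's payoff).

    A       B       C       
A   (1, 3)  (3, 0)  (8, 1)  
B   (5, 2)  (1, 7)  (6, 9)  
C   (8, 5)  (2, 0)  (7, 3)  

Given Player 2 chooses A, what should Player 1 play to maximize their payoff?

With Player 2 fixed at A, Player 1's payoffs are: A → 1, B → 5, C → 8.
The maximum is 8, achieved by C.

C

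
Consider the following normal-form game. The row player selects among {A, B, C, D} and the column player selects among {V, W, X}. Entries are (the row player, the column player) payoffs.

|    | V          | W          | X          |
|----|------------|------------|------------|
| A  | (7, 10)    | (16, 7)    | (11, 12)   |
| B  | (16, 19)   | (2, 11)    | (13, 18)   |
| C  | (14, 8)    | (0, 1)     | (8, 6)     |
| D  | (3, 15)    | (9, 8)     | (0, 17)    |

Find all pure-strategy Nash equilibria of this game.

Check mutual best responses: a cell is a NE iff neither player can gain by unilaterally deviating.
The row player's best responses — vs V: B (payoff 16); vs W: A (payoff 16); vs X: B (payoff 13).
The column player's best responses — vs A: X (payoff 12); vs B: V (payoff 19); vs C: V (payoff 8); vs D: X (payoff 17).
The only mutual best response is (B, V); neither player gains by switching there.

(B, V)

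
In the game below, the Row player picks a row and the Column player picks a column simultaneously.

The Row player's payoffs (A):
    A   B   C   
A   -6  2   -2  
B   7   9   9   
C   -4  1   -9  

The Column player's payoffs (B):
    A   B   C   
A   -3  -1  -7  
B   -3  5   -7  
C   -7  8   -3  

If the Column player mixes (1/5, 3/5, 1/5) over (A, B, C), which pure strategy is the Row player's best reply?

B

The Row player's best reply maximizes expected payoff against the mix.
A: (1/5)·(-6) + (3/5)·2 + (1/5)·(-2) = -2/5
B: (1/5)·7 + (3/5)·9 + (1/5)·9 = 43/5
C: (1/5)·(-4) + (3/5)·1 + (1/5)·(-9) = -2
Highest expected payoff is 43/5, from B.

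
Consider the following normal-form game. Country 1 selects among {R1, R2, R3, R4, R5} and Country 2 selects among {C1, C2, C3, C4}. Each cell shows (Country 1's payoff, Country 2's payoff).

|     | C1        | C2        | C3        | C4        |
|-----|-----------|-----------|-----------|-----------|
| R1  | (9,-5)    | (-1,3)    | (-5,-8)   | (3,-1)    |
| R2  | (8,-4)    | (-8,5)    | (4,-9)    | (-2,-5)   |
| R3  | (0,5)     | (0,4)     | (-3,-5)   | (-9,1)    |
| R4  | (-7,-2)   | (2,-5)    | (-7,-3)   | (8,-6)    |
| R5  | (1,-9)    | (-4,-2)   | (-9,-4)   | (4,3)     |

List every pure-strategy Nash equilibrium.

There is no pure-strategy Nash equilibrium

A profile is a Nash equilibrium when each player is best-responding to the other.
Country 1's best responses — vs C1: R1 (payoff 9); vs C2: R4 (payoff 2); vs C3: R2 (payoff 4); vs C4: R4 (payoff 8).
Country 2's best responses — vs R1: C2 (payoff 3); vs R2: C2 (payoff 5); vs R3: C1 (payoff 5); vs R4: C1 (payoff -2); vs R5: C4 (payoff 3).
No cell has both players best-responding. For instance, Country 1's best reply to C3 is R2, but against R2 Country 2 prefers C2 over C3.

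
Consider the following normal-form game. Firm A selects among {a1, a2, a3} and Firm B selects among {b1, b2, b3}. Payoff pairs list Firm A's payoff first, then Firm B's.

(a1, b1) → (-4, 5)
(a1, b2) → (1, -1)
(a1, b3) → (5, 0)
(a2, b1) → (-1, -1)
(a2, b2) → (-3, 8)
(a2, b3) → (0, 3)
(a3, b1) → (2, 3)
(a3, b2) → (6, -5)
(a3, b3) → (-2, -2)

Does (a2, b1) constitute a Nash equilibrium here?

Holding Firm B at b1: Firm A gets -1 from a2 but could get 2 by switching to a3. Firm A has a profitable deviation.

No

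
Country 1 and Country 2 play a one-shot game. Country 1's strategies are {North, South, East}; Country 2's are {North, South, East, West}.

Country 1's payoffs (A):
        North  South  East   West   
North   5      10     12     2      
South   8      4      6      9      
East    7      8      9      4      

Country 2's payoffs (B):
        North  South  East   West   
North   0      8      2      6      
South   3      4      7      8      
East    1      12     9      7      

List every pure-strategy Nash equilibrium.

(North, South) and (South, West)

Find each player's best response to every opponent strategy; NE are the intersections.
Country 1's best responses — vs North: South (payoff 8); vs South: North (payoff 10); vs East: North (payoff 12); vs West: South (payoff 9).
Country 2's best responses — vs North: South (payoff 8); vs South: West (payoff 8); vs East: South (payoff 12).
Mutual best responses occur at (North, South) and (South, West); at each, neither player gains by switching.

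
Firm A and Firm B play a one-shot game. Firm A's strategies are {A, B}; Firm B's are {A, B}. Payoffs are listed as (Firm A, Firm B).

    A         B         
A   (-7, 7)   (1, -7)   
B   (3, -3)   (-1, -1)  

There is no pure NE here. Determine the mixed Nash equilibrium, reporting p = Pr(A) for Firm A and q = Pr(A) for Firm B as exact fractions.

In a mixed NE each player is indifferent between their pure strategies, so the opponent's mix sets the indifference.
Firm B indifferent between A and B: p·7 + (1−p)·(-3) = p·(-7) + (1−p)·(-1) ⟹ (-3) + 10p = (-1) + (-6)p ⟹ p = 1/8.
Firm A indifferent between A and B: q·(-7) + (1−q)·1 = q·3 + (1−q)·(-1) ⟹ 1 + (-8)q = (-1) + 4q ⟹ q = 1/6.

p = 1/8, q = 1/6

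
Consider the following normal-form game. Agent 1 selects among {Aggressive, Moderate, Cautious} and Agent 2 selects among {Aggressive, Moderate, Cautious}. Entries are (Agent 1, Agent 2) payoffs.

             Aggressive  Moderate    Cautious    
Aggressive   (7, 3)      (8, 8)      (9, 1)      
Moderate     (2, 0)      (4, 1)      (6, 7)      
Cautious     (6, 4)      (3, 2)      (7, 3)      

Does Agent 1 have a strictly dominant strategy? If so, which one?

Aggressive

Check whether one of Agent 1's strategies beats all alternatives regardless of what the opponent does.
Aggressive strictly dominates: vs Aggressive: 7 > each of {2, 6}; vs Moderate: 8 > each of {4, 3}; vs Cautious: 9 > each of {6, 7}.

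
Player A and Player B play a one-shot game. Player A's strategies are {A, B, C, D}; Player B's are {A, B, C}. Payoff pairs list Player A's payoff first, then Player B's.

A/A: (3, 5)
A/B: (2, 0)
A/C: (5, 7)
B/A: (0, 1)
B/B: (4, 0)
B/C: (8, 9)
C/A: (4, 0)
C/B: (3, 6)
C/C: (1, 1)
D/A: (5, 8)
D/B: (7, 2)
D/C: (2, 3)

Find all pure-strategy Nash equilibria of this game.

Find each player's best response to every opponent strategy; NE are the intersections.
Player A's best responses — vs A: D (payoff 5); vs B: D (payoff 7); vs C: B (payoff 8).
Player B's best responses — vs A: C (payoff 7); vs B: C (payoff 9); vs C: B (payoff 6); vs D: A (payoff 8).
Mutual best responses occur at (B, C) and (D, A); at each, neither player gains by switching.

(B, C) and (D, A)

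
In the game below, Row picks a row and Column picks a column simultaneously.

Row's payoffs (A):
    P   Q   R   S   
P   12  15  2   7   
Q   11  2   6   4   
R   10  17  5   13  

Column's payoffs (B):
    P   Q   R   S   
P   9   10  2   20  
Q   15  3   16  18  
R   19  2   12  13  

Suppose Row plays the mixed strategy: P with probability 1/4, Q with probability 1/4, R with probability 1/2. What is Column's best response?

S

Compute Column's expected payoff from each pure strategy against the given mix.
P: (1/4)·9 + (1/4)·15 + (1/2)·19 = 31/2
Q: (1/4)·10 + (1/4)·3 + (1/2)·2 = 17/4
R: (1/4)·2 + (1/4)·16 + (1/2)·12 = 21/2
S: (1/4)·20 + (1/4)·18 + (1/2)·13 = 16
Highest expected payoff is 16, from S.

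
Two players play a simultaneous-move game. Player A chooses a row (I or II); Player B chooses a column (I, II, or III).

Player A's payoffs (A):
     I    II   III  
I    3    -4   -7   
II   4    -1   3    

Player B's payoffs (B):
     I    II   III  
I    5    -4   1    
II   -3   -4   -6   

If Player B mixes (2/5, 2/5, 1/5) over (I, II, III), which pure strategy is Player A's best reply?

II

Compute Player A's expected payoff from each pure strategy against the given mix.
I: (2/5)·3 + (2/5)·(-4) + (1/5)·(-7) = -9/5
II: (2/5)·4 + (2/5)·(-1) + (1/5)·3 = 9/5
Highest expected payoff is 9/5, from II.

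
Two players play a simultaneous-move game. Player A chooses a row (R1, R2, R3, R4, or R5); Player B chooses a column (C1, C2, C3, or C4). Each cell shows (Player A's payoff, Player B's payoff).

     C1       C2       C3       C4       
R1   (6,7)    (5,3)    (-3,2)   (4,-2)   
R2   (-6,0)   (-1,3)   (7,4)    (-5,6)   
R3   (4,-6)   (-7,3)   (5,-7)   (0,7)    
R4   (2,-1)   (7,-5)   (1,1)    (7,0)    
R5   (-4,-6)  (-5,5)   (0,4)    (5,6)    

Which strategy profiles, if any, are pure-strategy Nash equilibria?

Find each player's best response to every opponent strategy; NE are the intersections.
Player A's best responses — vs C1: R1 (payoff 6); vs C2: R4 (payoff 7); vs C3: R2 (payoff 7); vs C4: R4 (payoff 7).
Player B's best responses — vs R1: C1 (payoff 7); vs R2: C4 (payoff 6); vs R3: C4 (payoff 7); vs R4: C3 (payoff 1); vs R5: C4 (payoff 6).
The only mutual best response is (R1, C1); neither player gains by switching there.

(R1, C1)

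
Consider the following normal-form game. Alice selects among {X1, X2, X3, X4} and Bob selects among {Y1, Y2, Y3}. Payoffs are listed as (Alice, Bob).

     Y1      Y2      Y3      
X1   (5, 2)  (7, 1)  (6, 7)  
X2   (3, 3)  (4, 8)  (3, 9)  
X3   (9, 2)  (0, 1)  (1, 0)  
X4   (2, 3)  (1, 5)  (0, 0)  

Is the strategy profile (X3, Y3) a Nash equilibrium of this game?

Holding Bob at Y3: Alice gets 1 from X3 but could get 6 by switching to X1. Alice has a profitable deviation.

No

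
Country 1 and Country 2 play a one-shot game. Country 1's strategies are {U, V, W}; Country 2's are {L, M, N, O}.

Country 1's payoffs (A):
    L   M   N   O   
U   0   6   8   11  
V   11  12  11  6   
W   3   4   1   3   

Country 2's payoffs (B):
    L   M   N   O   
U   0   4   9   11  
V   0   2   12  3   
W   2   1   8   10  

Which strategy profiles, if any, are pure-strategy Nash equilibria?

Find each player's best response to every opponent strategy; NE are the intersections.
Country 1's best responses — vs L: V (payoff 11); vs M: V (payoff 12); vs N: V (payoff 11); vs O: U (payoff 11).
Country 2's best responses — vs U: O (payoff 11); vs V: N (payoff 12); vs W: O (payoff 10).
Mutual best responses occur at (U, O) and (V, N); at each, neither player gains by switching.

(U, O) and (V, N)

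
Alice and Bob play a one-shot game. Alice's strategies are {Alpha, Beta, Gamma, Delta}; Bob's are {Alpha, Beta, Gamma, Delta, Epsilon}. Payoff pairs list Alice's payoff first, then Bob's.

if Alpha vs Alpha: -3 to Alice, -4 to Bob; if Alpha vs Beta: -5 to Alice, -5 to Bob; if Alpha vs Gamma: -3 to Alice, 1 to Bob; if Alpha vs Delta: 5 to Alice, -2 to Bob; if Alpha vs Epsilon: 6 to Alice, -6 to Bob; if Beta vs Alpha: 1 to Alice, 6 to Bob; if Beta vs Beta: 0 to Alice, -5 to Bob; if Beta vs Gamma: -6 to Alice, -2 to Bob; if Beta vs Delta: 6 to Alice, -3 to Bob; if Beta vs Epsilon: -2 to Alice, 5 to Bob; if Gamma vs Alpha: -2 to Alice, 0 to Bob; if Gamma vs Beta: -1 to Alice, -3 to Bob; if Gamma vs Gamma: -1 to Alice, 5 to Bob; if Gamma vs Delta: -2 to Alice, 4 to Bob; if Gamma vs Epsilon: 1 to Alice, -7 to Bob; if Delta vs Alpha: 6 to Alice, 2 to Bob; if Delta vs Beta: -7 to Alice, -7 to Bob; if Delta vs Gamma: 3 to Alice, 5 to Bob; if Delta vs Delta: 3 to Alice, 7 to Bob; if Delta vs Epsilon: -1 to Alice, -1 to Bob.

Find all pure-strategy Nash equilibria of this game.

No pure-strategy Nash equilibrium

A profile is a Nash equilibrium when each player is best-responding to the other.
Alice's best responses — vs Alpha: Delta (payoff 6); vs Beta: Beta (payoff 0); vs Gamma: Delta (payoff 3); vs Delta: Beta (payoff 6); vs Epsilon: Alpha (payoff 6).
Bob's best responses — vs Alpha: Gamma (payoff 1); vs Beta: Alpha (payoff 6); vs Gamma: Gamma (payoff 5); vs Delta: Delta (payoff 7).
No cell has both players best-responding. For instance, Alice's best reply to Delta is Beta, but against Beta Bob prefers Alpha over Delta.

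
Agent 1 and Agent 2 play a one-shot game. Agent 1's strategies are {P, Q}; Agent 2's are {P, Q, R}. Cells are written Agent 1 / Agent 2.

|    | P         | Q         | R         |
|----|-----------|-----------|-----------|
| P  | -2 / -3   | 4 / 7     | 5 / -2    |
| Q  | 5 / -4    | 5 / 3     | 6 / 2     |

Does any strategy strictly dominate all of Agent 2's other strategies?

Check whether one of Agent 2's strategies beats all alternatives regardless of what the opponent does.
Q strictly dominates: vs P: 7 > each of {-3, -2}; vs Q: 3 > each of {-4, 2}.

Q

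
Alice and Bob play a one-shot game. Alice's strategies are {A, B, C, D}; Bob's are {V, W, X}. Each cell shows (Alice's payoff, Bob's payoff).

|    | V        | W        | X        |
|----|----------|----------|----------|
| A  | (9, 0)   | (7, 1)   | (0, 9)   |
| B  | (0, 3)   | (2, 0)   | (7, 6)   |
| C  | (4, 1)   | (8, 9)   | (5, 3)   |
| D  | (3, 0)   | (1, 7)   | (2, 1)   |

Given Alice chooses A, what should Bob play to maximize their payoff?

With Alice fixed at A, Bob's payoffs are: V → 0, W → 1, X → 9.
The maximum is 9, achieved by X.

X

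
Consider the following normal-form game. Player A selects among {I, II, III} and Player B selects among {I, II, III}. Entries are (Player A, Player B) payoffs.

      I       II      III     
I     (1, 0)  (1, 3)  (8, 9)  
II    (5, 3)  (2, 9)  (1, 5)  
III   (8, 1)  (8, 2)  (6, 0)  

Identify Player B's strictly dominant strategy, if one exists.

No strictly dominant strategy

A strategy is strictly dominant if it gives Player B a strictly higher payoff than every other strategy, against every choice by the opponent.
I is not dominant: against I, II gives 3 > 0.
II is not dominant: against I, III gives 9 > 3.
III is not dominant: against II, II gives 9 > 5.
No single strategy is best against every opponent action.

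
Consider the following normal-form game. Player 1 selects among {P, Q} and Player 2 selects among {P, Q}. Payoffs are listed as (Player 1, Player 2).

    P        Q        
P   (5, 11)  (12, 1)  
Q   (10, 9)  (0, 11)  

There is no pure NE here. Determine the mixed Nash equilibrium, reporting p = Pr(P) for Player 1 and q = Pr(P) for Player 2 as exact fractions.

p = 1/6, q = 12/17

In a mixed NE each player is indifferent between their pure strategies, so the opponent's mix sets the indifference.
Player 2 indifferent between P and Q: p·11 + (1−p)·9 = p·1 + (1−p)·11 ⟹ 9 + 2p = 11 + (-10)p ⟹ p = 1/6.
Player 1 indifferent between P and Q: q·5 + (1−q)·12 = q·10 + (1−q)·0 ⟹ 12 + (-7)q = 0 + 10q ⟹ q = 12/17.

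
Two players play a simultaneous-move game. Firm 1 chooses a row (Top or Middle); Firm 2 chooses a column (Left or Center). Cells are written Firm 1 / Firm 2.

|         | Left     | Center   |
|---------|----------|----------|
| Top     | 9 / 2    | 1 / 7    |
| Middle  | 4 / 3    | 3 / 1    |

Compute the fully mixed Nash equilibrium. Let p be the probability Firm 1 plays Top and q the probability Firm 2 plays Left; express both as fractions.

In a mixed NE each player is indifferent between their pure strategies, so the opponent's mix sets the indifference.
Firm 2 indifferent between Left and Center: p·2 + (1−p)·3 = p·7 + (1−p)·1 ⟹ 3 + (-1)p = 1 + 6p ⟹ p = 2/7.
Firm 1 indifferent between Top and Middle: q·9 + (1−q)·1 = q·4 + (1−q)·3 ⟹ 1 + 8q = 3 + 1q ⟹ q = 2/7.

p = 2/7, q = 2/7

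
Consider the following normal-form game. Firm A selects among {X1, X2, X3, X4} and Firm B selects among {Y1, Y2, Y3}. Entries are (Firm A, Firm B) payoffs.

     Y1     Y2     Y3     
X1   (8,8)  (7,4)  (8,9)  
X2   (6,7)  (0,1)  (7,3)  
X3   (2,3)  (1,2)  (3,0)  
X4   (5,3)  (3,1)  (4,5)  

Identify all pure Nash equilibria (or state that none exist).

A profile is a Nash equilibrium when each player is best-responding to the other.
Firm A's best responses — vs Y1: X1 (payoff 8); vs Y2: X1 (payoff 7); vs Y3: X1 (payoff 8).
Firm B's best responses — vs X1: Y3 (payoff 9); vs X2: Y1 (payoff 7); vs X3: Y1 (payoff 3); vs X4: Y3 (payoff 5).
The only mutual best response is (X1, Y3); neither player gains by switching there.

(X1, Y3)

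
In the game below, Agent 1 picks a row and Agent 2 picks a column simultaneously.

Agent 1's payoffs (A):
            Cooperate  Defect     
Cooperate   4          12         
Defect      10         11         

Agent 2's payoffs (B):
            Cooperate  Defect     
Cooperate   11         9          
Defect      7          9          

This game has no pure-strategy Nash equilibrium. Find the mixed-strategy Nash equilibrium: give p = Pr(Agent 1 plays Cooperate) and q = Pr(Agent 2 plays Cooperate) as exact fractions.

p = 1/2, q = 1/7

In a mixed NE each player is indifferent between their pure strategies, so the opponent's mix sets the indifference.
Agent 2 indifferent between Cooperate and Defect: p·11 + (1−p)·7 = p·9 + (1−p)·9 ⟹ 7 + 4p = 9 + 0p ⟹ p = 1/2.
Agent 1 indifferent between Cooperate and Defect: q·4 + (1−q)·12 = q·10 + (1−q)·11 ⟹ 12 + (-8)q = 11 + (-1)q ⟹ q = 1/7.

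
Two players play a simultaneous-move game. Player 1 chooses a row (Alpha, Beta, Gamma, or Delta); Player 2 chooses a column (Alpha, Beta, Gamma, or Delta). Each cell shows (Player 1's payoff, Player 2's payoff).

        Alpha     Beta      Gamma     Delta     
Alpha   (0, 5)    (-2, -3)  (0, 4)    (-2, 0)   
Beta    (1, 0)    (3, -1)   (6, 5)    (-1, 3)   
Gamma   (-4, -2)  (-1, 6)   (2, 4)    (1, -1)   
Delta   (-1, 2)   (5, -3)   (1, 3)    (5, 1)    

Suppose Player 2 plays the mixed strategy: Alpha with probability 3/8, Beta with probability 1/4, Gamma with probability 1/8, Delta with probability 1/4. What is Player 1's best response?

Delta

Compute Player 1's expected payoff from each pure strategy against the given mix.
Alpha: (3/8)·0 + (1/4)·(-2) + (1/8)·0 + (1/4)·(-2) = -1
Beta: (3/8)·1 + (1/4)·3 + (1/8)·6 + (1/4)·(-1) = 13/8
Gamma: (3/8)·(-4) + (1/4)·(-1) + (1/8)·2 + (1/4)·1 = -5/4
Delta: (3/8)·(-1) + (1/4)·5 + (1/8)·1 + (1/4)·5 = 9/4
Highest expected payoff is 9/4, from Delta.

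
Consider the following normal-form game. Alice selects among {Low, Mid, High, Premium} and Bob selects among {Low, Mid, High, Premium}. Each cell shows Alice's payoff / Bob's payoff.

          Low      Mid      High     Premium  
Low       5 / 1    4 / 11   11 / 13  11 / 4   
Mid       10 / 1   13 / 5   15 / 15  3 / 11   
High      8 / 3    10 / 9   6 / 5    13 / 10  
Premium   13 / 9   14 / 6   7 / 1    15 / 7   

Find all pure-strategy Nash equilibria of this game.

Check mutual best responses: a cell is a NE iff neither player can gain by unilaterally deviating.
Alice's best responses — vs Low: Premium (payoff 13); vs Mid: Premium (payoff 14); vs High: Mid (payoff 15); vs Premium: Premium (payoff 15).
Bob's best responses — vs Low: High (payoff 13); vs Mid: High (payoff 15); vs High: Premium (payoff 10); vs Premium: Low (payoff 9).
Mutual best responses occur at (Mid, High) and (Premium, Low); at each, neither player gains by switching.

(Mid, High) and (Premium, Low)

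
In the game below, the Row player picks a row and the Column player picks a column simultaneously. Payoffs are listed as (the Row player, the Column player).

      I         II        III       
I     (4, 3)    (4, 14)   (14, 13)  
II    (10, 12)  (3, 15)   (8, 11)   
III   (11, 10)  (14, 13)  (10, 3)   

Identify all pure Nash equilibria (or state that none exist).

(III, II)

Find each player's best response to every opponent strategy; NE are the intersections.
The Row player's best responses — vs I: III (payoff 11); vs II: III (payoff 14); vs III: I (payoff 14).
The Column player's best responses — vs I: II (payoff 14); vs II: II (payoff 15); vs III: II (payoff 13).
The only mutual best response is (III, II); neither player gains by switching there.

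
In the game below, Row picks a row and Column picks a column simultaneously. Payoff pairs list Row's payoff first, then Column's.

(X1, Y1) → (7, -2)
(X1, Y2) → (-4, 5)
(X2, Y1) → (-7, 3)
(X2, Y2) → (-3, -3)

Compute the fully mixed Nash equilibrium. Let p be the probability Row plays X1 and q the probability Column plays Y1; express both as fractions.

p = 6/13, q = 1/15

In a mixed NE each player is indifferent between their pure strategies, so the opponent's mix sets the indifference.
Column indifferent between Y1 and Y2: p·(-2) + (1−p)·3 = p·5 + (1−p)·(-3) ⟹ 3 + (-5)p = (-3) + 8p ⟹ p = 6/13.
Row indifferent between X1 and X2: q·7 + (1−q)·(-4) = q·(-7) + (1−q)·(-3) ⟹ (-4) + 11q = (-3) + (-4)q ⟹ q = 1/15.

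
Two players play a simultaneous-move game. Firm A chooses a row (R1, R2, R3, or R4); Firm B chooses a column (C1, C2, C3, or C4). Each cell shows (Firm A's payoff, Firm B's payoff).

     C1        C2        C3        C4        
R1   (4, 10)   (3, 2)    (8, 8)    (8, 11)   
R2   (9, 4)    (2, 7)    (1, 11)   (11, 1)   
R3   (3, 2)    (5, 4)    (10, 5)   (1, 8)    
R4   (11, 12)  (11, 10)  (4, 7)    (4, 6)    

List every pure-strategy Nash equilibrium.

(R4, C1)

A profile is a Nash equilibrium when each player is best-responding to the other.
Firm A's best responses — vs C1: R4 (payoff 11); vs C2: R4 (payoff 11); vs C3: R3 (payoff 10); vs C4: R2 (payoff 11).
Firm B's best responses — vs R1: C4 (payoff 11); vs R2: C3 (payoff 11); vs R3: C4 (payoff 8); vs R4: C1 (payoff 12).
The only mutual best response is (R4, C1); neither player gains by switching there.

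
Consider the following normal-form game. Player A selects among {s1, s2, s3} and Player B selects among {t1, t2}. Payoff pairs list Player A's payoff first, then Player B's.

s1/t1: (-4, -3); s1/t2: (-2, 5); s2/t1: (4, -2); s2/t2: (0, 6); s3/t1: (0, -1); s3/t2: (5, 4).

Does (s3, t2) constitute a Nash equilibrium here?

Holding Player B at t2: Player A gets 5 from s3, versus -2 from s1, 0 from s2. No profitable deviation for Player A.
Holding Player A at s3: Player B gets 4 from t2, versus -1 from t1. No profitable deviation for Player B either.

Yes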